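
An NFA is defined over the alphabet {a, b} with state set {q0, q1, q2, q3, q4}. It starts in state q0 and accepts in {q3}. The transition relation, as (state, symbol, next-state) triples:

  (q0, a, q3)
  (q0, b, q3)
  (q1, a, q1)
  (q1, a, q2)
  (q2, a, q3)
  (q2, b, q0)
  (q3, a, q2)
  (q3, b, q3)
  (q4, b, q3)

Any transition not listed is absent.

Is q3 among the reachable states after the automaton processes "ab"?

Start in {q0}.
Read 'a': {q0} → {q3}.
Read 'b': {q3} → {q3}.
State q3 is in {q3}.

Yes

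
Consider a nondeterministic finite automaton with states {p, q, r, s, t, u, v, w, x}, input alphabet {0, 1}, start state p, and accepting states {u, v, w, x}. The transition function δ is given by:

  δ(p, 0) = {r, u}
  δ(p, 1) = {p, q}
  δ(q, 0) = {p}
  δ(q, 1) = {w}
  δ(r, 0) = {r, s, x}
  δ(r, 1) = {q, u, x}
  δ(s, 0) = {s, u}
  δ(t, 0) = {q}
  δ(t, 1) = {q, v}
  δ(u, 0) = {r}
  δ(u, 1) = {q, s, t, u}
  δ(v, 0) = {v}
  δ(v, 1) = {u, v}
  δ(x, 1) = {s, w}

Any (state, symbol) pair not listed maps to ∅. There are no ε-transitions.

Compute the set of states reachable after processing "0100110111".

{p, q, s, t, u, v, w}

Start in {p}.
Read '0': {p} → {r, u}.
Read '1': {r, u} → {q, s, t, u, x}.
Read '0': {q, s, t, u, x} → {p, q, r, s, u}.
Read '0': {p, q, r, s, u} → {p, r, s, u, x}.
Read '1': {p, r, s, u, x} → {p, q, s, t, u, w, x}.
Read '1': {p, q, s, t, u, w, x} → {p, q, s, t, u, v, w}.
Read '0': {p, q, s, t, u, v, w} → {p, q, r, s, u, v}.
Read '1': {p, q, r, s, u, v} → {p, q, s, t, u, v, w, x}.
Read '1': {p, q, s, t, u, v, w, x} → {p, q, s, t, u, v, w}.
Read '1': {p, q, s, t, u, v, w} → {p, q, s, t, u, v, w}.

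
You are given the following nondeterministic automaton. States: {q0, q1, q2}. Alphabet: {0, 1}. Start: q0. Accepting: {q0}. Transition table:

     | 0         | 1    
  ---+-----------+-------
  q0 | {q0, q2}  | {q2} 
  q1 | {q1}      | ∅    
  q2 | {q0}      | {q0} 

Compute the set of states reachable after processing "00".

Start in {q0}.
Read '0': q0→{q0, q2}; now {q0, q2}.
Read '0': q0→{q0, q2}, q2→{q0}; now {q0, q2}.

{q0, q2}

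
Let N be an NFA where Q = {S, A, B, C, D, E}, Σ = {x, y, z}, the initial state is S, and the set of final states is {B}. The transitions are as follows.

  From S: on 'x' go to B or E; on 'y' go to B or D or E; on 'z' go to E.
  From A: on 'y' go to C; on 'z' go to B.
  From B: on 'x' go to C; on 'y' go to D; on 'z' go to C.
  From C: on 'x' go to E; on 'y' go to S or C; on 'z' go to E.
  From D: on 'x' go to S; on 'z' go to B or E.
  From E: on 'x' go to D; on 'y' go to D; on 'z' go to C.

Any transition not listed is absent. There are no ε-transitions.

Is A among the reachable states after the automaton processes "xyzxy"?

Start in {S}.
Read 'x': S→{B, E}; now {B, E}.
Read 'y': B→{D}, E→{D}; now {D}.
Read 'z': D→{B, E}; now {B, E}.
Read 'x': B→{C}, E→{D}; now {C, D}.
Read 'y': C→{S, C}, D→∅; now {S, C}.
State A is not in {S, C}.

No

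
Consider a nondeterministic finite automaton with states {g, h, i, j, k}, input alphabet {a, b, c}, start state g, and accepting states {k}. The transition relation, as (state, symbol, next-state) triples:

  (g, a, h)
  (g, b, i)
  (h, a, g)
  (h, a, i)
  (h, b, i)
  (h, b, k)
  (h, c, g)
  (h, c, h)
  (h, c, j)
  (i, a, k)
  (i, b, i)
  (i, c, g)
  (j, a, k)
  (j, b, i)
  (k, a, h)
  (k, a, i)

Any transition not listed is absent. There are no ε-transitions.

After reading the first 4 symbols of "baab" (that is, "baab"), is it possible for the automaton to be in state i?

Yes

Start in {g}.
Read 'b': g→{i}; now {i}.
Read 'a': i→{k}; now {k}.
Read 'a': k→{h, i}; now {h, i}.
Read 'b': h→{i, k}, i→{i}; now {i, k}.
State i is in {i, k}.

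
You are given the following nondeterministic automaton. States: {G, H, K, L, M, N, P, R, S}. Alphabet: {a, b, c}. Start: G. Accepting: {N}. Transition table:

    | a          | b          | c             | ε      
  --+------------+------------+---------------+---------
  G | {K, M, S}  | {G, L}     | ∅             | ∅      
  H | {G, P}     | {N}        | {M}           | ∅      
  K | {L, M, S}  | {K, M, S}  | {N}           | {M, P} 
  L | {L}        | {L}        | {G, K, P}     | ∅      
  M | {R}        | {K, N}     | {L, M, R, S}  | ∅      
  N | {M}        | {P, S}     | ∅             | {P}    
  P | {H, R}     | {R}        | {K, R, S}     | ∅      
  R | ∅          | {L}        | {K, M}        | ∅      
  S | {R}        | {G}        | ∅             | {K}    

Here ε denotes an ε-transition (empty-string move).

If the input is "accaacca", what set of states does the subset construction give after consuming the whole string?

Start in {G}.
Read 'a': G→{K, M, S}; union {K, M, S}; ε-closure = {K, M, P, S}.
Read 'c': K→{N}, M→{L, M, R, S}, P→{K, R, S}, S→∅; union {K, L, M, N, R, S}; ε-closure = {K, L, M, N, P, R, S}.
Read 'c': K→{N}, L→{G, K, P}, M→{L, M, R, S}, N→∅, P→{K, R, S}, R→{K, M}, S→∅; now {G, K, L, M, N, P, R, S}.
Read 'a': G→{K, M, S}, K→{L, M, S}, L→{L}, M→{R}, N→{M}, P→{H, R}, R→∅, S→{R}; union {H, K, L, M, R, S}; ε-closure = {H, K, L, M, P, R, S}.
Read 'a': H→{G, P}, K→{L, M, S}, L→{L}, M→{R}, P→{H, R}, R→∅, S→{R}; union {G, H, L, M, P, R, S}; ε-closure = {G, H, K, L, M, P, R, S}.
Read 'c': G→∅, H→{M}, K→{N}, L→{G, K, P}, M→{L, M, R, S}, P→{K, R, S}, R→{K, M}, S→∅; now {G, K, L, M, N, P, R, S}.
Read 'c': G→∅, K→{N}, L→{G, K, P}, M→{L, M, R, S}, N→∅, P→{K, R, S}, R→{K, M}, S→∅; now {G, K, L, M, N, P, R, S}.
Read 'a': G→{K, M, S}, K→{L, M, S}, L→{L}, M→{R}, N→{M}, P→{H, R}, R→∅, S→{R}; union {H, K, L, M, R, S}; ε-closure = {H, K, L, M, P, R, S}.

{H, K, L, M, P, R, S}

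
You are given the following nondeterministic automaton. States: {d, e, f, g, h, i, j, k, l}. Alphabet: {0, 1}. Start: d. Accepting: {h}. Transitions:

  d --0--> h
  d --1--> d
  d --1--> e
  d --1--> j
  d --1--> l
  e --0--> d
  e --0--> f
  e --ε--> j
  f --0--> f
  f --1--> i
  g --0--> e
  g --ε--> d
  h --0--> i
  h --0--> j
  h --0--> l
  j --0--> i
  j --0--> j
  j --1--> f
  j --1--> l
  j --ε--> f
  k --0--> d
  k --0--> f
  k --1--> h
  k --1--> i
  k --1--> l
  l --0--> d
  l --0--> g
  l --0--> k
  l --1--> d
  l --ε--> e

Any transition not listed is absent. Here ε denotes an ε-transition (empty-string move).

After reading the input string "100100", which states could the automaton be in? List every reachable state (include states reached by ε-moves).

{d, e, f, h, i, j, l}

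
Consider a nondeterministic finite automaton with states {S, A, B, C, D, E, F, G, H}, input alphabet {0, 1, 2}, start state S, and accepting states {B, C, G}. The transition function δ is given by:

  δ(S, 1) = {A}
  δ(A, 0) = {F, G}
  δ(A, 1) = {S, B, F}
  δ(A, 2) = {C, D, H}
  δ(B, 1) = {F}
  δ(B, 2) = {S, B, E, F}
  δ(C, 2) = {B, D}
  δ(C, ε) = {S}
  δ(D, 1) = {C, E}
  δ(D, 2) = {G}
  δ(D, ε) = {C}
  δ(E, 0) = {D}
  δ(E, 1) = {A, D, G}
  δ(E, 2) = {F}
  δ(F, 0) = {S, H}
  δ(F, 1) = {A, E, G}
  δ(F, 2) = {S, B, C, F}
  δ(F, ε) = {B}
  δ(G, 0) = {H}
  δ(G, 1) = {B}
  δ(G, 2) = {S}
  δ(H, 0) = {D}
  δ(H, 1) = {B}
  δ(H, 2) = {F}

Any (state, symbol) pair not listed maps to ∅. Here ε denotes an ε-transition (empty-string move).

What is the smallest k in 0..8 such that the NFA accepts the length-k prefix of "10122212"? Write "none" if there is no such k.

2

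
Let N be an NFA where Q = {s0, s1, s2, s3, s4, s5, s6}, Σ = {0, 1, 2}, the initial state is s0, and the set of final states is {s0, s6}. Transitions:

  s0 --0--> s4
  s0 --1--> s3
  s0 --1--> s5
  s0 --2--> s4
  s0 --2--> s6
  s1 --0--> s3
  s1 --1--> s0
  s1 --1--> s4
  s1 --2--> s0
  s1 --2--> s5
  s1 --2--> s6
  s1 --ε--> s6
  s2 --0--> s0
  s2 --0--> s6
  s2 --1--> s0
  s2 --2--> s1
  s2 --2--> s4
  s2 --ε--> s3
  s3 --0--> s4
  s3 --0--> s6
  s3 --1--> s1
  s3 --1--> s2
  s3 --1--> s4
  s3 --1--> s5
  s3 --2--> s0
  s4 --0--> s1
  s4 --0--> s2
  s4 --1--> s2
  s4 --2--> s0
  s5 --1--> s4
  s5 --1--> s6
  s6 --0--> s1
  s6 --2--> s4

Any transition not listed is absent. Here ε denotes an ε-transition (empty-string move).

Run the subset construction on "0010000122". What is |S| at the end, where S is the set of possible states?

4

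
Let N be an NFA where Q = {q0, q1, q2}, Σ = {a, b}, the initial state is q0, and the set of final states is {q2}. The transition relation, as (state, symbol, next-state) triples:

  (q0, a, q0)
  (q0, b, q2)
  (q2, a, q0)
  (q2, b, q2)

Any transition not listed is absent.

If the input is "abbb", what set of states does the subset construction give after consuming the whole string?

Start in {q0}.
Read 'a': q0→{q0}; now {q0}.
Read 'b': q0→{q2}; now {q2}.
Read 'b': q2→{q2}; now {q2}.
Read 'b': q2→{q2}; now {q2}.

{q2}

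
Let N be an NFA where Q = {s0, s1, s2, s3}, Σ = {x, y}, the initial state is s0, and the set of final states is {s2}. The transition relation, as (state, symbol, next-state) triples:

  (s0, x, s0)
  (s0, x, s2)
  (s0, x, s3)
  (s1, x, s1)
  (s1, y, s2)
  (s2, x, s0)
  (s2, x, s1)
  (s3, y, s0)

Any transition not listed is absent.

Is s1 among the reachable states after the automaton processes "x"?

No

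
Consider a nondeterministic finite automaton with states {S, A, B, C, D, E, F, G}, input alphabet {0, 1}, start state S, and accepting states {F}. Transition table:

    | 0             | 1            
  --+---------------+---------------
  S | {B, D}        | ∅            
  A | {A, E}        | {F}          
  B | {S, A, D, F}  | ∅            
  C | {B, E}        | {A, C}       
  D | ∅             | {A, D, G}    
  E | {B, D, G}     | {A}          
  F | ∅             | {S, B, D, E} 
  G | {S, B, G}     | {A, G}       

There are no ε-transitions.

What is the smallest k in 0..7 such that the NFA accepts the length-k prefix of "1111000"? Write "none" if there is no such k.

none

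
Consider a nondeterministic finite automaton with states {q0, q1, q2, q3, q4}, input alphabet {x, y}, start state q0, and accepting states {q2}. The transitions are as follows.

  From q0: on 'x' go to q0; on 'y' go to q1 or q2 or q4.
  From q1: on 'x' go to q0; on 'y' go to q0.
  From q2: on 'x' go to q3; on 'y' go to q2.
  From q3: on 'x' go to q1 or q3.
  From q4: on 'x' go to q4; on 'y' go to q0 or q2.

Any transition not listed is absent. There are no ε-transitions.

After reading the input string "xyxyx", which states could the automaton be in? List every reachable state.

Start in {q0}.
Read 'x': {q0} → {q0}.
Read 'y': {q0} → {q1, q2, q4}.
Read 'x': {q1, q2, q4} → {q0, q3, q4}.
Read 'y': {q0, q3, q4} → {q0, q1, q2, q4}.
Read 'x': {q0, q1, q2, q4} → {q0, q3, q4}.

{q0, q3, q4}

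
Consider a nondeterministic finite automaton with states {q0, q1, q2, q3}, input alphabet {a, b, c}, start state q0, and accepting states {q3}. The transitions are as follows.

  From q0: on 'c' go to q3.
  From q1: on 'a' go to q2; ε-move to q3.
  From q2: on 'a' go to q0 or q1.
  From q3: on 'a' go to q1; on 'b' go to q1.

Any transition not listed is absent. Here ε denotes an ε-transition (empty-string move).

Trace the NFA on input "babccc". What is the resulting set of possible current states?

∅

Start in {q0}.
Read 'b': {q0} → ∅.
The set is empty and remains empty for the remaining 5 symbols.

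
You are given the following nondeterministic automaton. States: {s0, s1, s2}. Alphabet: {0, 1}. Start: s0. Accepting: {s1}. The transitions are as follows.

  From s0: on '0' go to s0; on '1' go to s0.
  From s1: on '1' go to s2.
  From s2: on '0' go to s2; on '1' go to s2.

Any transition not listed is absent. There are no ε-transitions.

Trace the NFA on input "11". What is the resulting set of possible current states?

Start in {s0}.
Read '1': s0→{s0}; now {s0}.
Read '1': s0→{s0}; now {s0}.

{s0}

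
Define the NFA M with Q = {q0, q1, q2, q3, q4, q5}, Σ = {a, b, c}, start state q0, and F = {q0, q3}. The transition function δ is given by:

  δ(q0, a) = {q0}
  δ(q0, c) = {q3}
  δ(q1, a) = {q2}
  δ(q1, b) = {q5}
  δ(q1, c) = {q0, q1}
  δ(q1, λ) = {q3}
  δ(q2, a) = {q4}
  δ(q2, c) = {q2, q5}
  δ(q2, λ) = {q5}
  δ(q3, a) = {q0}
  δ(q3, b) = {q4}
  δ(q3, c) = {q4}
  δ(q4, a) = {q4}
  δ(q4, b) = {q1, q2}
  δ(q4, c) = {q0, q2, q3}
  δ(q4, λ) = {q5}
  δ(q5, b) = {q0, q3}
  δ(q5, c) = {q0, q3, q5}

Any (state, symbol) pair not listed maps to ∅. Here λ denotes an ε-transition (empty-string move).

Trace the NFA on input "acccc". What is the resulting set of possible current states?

Start in {q0}.
Read 'a': q0→{q0}; now {q0}.
Read 'c': q0→{q3}; now {q3}.
Read 'c': q3→{q4}; union {q4}; ε-closure = {q4, q5}.
Read 'c': q4→{q0, q2, q3}, q5→{q0, q3, q5}; now {q0, q2, q3, q5}.
Read 'c': q0→{q3}, q2→{q2, q5}, q3→{q4}, q5→{q0, q3, q5}; now {q0, q2, q3, q4, q5}.

{q0, q2, q3, q4, q5}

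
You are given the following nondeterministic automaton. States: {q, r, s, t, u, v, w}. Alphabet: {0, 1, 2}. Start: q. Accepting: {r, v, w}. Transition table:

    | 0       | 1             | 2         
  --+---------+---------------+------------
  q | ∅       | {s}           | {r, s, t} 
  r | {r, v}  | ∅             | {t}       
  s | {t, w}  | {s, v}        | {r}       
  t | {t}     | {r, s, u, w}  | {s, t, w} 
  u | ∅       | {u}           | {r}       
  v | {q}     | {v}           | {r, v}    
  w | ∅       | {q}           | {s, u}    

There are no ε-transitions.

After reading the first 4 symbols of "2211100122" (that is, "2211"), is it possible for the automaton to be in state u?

Start in {q}.
Read '2': q→{r, s, t}; now {r, s, t}.
Read '2': r→{t}, s→{r}, t→{s, t, w}; now {r, s, t, w}.
Read '1': r→∅, s→{s, v}, t→{r, s, u, w}, w→{q}; now {q, r, s, u, v, w}.
Read '1': q→{s}, r→∅, s→{s, v}, u→{u}, v→{v}, w→{q}; now {q, s, u, v}.
State u is in {q, s, u, v}.

Yes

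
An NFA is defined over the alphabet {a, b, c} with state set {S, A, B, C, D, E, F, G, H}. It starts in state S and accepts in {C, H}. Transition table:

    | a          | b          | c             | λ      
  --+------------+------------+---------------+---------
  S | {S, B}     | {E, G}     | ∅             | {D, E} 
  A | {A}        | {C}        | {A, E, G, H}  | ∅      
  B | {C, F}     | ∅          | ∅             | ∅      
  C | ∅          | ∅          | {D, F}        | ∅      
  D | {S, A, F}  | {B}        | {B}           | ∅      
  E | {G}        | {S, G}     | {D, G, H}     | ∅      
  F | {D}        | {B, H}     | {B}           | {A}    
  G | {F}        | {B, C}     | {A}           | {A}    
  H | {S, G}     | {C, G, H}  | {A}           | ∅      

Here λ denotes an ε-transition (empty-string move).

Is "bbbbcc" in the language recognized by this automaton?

Yes

Start: ε-closure({S}) = {S, D, E}.
Read 'b': {S, D, E} → {S, A, B, D, E, G}.
Read 'b': {S, A, B, D, E, G} → {S, A, B, C, D, E, G}.
Read 'b': {S, A, B, C, D, E, G} → {S, A, B, C, D, E, G}.
Read 'b': {S, A, B, C, D, E, G} → {S, A, B, C, D, E, G}.
Read 'c': {S, A, B, C, D, E, G} → {A, B, D, E, F, G, H}.
Read 'c': {A, B, D, E, F, G, H} → {A, B, D, E, G, H}.
The final set {A, B, D, E, G, H} contains the accepting state H.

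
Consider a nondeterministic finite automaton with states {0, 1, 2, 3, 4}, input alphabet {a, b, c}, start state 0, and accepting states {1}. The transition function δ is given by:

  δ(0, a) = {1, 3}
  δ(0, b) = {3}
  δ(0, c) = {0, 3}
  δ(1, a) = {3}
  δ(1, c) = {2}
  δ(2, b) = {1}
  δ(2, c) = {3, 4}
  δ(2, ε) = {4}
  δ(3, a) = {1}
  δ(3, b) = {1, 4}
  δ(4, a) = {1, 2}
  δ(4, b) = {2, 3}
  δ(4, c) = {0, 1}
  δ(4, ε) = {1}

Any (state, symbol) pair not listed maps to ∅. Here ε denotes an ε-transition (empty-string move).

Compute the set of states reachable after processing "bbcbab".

{1, 2, 3, 4}

Start in {0}.
Read 'b': {0} → {3}.
Read 'b': {3} → {1, 4}.
Read 'c': {1, 4} → {0, 1, 2, 4}.
Read 'b': {0, 1, 2, 4} → {1, 2, 3, 4}.
Read 'a': {1, 2, 3, 4} → {1, 2, 3, 4}.
Read 'b': {1, 2, 3, 4} → {1, 2, 3, 4}.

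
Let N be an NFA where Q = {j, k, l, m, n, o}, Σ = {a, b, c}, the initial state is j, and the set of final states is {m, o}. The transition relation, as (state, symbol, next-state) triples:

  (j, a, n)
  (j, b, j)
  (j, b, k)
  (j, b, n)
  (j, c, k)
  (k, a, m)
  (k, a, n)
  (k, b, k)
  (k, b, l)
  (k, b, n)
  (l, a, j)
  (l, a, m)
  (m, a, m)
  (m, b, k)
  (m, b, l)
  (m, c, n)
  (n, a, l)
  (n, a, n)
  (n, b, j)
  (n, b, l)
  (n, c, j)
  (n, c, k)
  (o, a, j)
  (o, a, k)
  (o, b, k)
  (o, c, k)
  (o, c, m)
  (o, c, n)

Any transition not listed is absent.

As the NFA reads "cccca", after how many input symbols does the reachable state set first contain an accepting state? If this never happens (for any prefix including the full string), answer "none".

none

Start in {j}.
Read 'c': {j} → {k}.
Read 'c': {k} → ∅.
The set is empty and remains empty for the remaining 3 symbols.
No reachable set along the way intersects F.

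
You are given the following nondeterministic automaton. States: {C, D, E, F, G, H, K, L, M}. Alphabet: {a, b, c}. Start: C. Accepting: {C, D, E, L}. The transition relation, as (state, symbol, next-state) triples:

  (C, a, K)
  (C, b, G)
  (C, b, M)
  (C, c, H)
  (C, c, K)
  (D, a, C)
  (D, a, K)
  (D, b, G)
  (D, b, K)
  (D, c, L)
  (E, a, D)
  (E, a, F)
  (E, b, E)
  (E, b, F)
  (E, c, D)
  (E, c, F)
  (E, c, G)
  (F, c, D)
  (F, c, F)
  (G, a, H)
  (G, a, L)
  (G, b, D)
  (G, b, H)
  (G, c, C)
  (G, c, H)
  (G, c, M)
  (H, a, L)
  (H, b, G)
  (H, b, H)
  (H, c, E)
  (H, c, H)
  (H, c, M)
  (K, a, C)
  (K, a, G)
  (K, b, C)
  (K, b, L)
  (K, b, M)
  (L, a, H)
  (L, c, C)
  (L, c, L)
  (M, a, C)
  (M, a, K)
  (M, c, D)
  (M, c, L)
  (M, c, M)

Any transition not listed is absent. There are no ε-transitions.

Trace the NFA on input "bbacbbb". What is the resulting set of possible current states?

{D, G, H, K}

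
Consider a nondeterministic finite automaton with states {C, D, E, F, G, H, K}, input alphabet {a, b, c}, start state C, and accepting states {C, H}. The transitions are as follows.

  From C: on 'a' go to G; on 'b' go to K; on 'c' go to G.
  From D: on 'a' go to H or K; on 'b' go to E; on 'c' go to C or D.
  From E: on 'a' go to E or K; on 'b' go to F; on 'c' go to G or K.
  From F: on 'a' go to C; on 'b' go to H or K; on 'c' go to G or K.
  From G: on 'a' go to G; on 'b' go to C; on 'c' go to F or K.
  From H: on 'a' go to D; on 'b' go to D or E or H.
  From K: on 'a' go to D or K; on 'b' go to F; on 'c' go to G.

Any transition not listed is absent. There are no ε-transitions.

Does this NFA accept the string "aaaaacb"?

Start in {C}.
Read 'a': C→{G}; now {G}.
Read 'a': G→{G}; now {G}.
Read 'a': G→{G}; now {G}.
Read 'a': G→{G}; now {G}.
Read 'a': G→{G}; now {G}.
Read 'c': G→{F, K}; now {F, K}.
Read 'b': F→{H, K}, K→{F}; now {F, H, K}.
The final set {F, H, K} contains the accepting state H.

Yes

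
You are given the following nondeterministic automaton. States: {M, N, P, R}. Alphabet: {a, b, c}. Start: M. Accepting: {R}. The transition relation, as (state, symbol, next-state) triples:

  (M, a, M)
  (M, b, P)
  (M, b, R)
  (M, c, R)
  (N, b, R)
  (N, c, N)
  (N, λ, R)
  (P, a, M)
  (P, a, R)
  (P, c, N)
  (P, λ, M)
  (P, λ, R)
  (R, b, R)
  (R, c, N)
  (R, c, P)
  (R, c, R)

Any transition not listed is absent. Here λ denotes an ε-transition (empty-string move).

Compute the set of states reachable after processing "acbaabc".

Start in {M}.
Read 'a': {M} → {M}.
Read 'c': {M} → {R}.
Read 'b': {R} → {R}.
Read 'a': {R} → ∅.
The set is empty and remains empty for the remaining 3 symbols.

∅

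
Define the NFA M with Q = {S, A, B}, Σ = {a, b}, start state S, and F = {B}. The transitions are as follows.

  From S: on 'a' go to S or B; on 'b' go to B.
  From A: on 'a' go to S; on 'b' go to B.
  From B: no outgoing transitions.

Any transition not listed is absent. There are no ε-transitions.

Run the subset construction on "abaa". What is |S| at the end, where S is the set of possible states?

0

Start in {S}.
Read 'a': {S} → {S, B}.
Read 'b': {S, B} → {B}.
Read 'a': {B} → ∅.
The set is empty and remains empty for the remaining 1 symbol.
That set has 0 states.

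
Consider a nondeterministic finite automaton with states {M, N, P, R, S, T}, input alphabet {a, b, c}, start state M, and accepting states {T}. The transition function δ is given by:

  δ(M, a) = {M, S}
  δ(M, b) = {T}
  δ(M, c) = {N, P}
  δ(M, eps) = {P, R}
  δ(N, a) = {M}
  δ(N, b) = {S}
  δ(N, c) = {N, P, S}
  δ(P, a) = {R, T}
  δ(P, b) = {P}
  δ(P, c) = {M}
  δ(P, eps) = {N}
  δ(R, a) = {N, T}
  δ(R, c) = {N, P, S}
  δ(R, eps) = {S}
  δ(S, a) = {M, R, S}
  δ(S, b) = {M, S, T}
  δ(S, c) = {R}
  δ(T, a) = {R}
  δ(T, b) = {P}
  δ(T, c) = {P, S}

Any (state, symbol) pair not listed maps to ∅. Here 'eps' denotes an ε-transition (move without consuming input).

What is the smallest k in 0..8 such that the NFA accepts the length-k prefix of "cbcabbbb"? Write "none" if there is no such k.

2

Start: ε-closure({M}) = {M, N, P, R, S}.
Read 'c': {M, N, P, R, S} → {M, N, P, R, S}.
Read 'b': {M, N, P, R, S} → {M, N, P, R, S, T}.
None of the earlier sets intersect F, but {M, N, P, R, S, T} does.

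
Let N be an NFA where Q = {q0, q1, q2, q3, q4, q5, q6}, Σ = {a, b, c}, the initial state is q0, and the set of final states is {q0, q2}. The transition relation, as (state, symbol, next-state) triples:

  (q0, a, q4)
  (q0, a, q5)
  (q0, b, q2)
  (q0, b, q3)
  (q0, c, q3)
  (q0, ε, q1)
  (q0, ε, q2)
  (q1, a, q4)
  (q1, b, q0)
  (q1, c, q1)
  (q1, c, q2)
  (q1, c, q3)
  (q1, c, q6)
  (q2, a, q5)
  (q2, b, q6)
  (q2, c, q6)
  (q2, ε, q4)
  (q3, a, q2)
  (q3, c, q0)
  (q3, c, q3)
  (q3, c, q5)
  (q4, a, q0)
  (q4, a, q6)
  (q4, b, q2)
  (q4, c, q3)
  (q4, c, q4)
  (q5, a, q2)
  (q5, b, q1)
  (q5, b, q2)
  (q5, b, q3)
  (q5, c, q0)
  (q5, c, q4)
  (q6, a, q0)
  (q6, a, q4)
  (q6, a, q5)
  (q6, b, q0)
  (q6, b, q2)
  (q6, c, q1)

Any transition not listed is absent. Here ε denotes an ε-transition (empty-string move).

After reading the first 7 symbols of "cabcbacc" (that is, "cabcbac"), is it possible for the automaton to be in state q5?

No

Start: ε-closure({q0}) = {q0, q1, q2, q4}.
Read 'c': {q0, q1, q2, q4} → {q1, q2, q3, q4, q6}.
Read 'a': {q1, q2, q3, q4, q6} → {q0, q1, q2, q4, q5, q6}.
Read 'b': {q0, q1, q2, q4, q5, q6} → {q0, q1, q2, q3, q4, q6}.
Read 'c': {q0, q1, q2, q3, q4, q6} → {q0, q1, q2, q3, q4, q5, q6}.
Read 'b': {q0, q1, q2, q3, q4, q5, q6} → {q0, q1, q2, q3, q4, q6}.
Read 'a': {q0, q1, q2, q3, q4, q6} → {q0, q1, q2, q4, q5, q6}.
Read 'c': {q0, q1, q2, q4, q5, q6} → {q0, q1, q2, q3, q4, q6}.
State q5 is not in {q0, q1, q2, q3, q4, q6}.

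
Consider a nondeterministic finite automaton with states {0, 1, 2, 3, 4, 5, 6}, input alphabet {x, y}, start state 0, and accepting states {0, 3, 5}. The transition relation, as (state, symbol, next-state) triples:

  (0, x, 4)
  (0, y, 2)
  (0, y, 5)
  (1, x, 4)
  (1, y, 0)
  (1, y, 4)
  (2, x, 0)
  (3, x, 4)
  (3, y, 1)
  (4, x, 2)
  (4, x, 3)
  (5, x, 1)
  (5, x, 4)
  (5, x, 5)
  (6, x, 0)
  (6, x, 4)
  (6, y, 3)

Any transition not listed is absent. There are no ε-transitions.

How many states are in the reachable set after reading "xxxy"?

2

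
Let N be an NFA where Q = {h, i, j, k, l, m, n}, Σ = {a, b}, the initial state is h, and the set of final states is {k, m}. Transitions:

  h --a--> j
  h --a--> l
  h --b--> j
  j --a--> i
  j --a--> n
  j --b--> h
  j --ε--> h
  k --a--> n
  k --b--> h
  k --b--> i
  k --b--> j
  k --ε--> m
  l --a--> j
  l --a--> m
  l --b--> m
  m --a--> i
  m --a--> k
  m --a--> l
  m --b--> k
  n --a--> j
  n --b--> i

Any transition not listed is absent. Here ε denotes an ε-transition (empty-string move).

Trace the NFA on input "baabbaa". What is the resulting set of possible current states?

Start in {h}.
Read 'b': {h} → {h, j}.
Read 'a': {h, j} → {h, i, j, l, n}.
Read 'a': {h, i, j, l, n} → {h, i, j, l, m, n}.
Read 'b': {h, i, j, l, m, n} → {h, i, j, k, m}.
Read 'b': {h, i, j, k, m} → {h, i, j, k, m}.
Read 'a': {h, i, j, k, m} → {h, i, j, k, l, m, n}.
Read 'a': {h, i, j, k, l, m, n} → {h, i, j, k, l, m, n}.

{h, i, j, k, l, m, n}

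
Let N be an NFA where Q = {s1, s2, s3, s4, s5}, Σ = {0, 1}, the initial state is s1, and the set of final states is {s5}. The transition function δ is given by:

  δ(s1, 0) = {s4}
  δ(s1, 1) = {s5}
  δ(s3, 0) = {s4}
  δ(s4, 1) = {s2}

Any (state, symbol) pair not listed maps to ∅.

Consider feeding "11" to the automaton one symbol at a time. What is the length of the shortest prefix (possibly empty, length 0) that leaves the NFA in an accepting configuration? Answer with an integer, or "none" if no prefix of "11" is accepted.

1

Start in {s1}.
Read '1': {s1} → {s5}.
None of the earlier sets intersect F, but {s5} does.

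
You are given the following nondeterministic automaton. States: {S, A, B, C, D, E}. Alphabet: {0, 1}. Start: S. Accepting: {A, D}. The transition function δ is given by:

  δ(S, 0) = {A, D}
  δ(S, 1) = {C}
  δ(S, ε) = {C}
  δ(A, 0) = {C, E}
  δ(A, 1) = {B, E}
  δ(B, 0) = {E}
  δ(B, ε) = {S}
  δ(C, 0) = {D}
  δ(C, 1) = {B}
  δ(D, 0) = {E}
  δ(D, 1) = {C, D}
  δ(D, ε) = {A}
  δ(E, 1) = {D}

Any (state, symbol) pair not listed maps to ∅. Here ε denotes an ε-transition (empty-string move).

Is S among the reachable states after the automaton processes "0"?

Start: ε-closure({S}) = {S, C}.
Read '0': S→{A, D}, C→{D}; now {A, D}.
State S is not in {A, D}.

No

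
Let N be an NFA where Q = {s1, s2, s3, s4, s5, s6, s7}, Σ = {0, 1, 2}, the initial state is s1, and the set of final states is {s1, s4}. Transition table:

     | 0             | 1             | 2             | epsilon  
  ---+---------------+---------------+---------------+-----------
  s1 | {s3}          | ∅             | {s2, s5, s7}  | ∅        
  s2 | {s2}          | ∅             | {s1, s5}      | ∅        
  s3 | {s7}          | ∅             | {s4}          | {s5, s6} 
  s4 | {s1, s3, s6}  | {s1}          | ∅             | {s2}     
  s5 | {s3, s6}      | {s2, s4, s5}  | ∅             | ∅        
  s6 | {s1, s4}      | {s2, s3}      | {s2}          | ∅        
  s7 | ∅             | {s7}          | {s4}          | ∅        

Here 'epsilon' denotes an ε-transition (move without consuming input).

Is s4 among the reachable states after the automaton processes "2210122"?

Start in {s1}.
Read '2': {s1} → {s2, s5, s7}.
Read '2': {s2, s5, s7} → {s1, s2, s4, s5}.
Read '1': {s1, s2, s4, s5} → {s1, s2, s4, s5}.
Read '0': {s1, s2, s4, s5} → {s1, s2, s3, s5, s6}.
Read '1': {s1, s2, s3, s5, s6} → {s2, s3, s4, s5, s6}.
Read '2': {s2, s3, s4, s5, s6} → {s1, s2, s4, s5}.
Read '2': {s1, s2, s4, s5} → {s1, s2, s5, s7}.
State s4 is not in {s1, s2, s5, s7}.

No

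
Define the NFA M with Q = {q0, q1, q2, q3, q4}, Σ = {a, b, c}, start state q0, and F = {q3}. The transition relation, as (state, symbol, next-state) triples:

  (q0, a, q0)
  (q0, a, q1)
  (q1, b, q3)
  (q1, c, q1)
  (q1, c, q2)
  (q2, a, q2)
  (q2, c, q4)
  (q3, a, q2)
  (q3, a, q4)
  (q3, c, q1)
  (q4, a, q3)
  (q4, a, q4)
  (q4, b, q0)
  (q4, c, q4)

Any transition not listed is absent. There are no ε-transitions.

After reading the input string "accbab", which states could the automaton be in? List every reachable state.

{q0, q3}

Start in {q0}.
Read 'a': q0→{q0, q1}; now {q0, q1}.
Read 'c': q0→∅, q1→{q1, q2}; now {q1, q2}.
Read 'c': q1→{q1, q2}, q2→{q4}; now {q1, q2, q4}.
Read 'b': q1→{q3}, q2→∅, q4→{q0}; now {q0, q3}.
Read 'a': q0→{q0, q1}, q3→{q2, q4}; now {q0, q1, q2, q4}.
Read 'b': q0→∅, q1→{q3}, q2→∅, q4→{q0}; now {q0, q3}.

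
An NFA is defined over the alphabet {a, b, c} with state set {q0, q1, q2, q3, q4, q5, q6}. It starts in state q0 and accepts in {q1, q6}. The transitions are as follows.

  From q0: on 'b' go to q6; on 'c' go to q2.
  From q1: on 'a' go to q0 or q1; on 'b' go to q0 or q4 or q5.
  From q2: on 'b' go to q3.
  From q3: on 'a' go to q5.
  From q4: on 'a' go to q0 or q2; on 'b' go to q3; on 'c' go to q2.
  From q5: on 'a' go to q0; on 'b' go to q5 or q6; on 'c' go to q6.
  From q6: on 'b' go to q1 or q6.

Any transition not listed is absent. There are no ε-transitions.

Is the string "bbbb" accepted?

Start in {q0}.
Read 'b': {q0} → {q6}.
Read 'b': {q6} → {q1, q6}.
Read 'b': {q1, q6} → {q0, q1, q4, q5, q6}.
Read 'b': {q0, q1, q4, q5, q6} → {q0, q1, q3, q4, q5, q6}.
The final set {q0, q1, q3, q4, q5, q6} contains the accepting states q1, q6.

Yes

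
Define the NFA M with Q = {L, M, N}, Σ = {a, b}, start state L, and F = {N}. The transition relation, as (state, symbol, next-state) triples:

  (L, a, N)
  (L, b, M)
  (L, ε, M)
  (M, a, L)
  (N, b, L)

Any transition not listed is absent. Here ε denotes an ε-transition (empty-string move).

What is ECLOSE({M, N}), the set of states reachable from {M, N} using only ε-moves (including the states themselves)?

Begin with {M, N}.
No ε-moves leave this set, so the closure equals the set itself.

{M, N}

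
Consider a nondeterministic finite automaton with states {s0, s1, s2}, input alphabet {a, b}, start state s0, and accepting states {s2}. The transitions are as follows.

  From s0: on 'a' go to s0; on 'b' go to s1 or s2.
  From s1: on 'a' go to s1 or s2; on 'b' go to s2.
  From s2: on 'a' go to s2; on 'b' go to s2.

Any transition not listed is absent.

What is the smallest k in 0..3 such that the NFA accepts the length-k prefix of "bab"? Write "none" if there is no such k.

Start in {s0}.
Read 'b': {s0} → {s1, s2}.
None of the earlier sets intersect F, but {s1, s2} does.

1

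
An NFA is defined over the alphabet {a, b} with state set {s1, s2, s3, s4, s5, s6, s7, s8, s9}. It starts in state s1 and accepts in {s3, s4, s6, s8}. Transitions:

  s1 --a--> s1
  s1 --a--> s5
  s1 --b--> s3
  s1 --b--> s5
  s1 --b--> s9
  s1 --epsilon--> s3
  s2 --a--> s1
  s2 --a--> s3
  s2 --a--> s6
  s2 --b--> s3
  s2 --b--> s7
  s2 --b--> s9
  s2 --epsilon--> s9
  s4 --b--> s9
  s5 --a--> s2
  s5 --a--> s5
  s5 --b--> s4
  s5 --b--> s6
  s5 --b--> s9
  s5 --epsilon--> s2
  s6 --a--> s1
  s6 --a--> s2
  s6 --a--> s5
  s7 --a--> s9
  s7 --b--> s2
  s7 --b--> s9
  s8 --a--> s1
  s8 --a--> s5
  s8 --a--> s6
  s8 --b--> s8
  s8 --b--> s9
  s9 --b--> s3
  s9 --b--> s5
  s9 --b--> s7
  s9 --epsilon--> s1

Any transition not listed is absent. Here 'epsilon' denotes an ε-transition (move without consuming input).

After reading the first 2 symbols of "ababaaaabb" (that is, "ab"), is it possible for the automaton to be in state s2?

Yes

Start: ε-closure({s1}) = {s1, s3}.
Read 'a': s1→{s1, s5}, s3→∅; union {s1, s5}; ε-closure = {s1, s2, s3, s5, s9}.
Read 'b': s1→{s3, s5, s9}, s2→{s3, s7, s9}, s3→∅, s5→{s4, s6, s9}, s9→{s3, s5, s7}; union {s3, s4, s5, s6, s7, s9}; ε-closure = {s1, s2, s3, s4, s5, s6, s7, s9}.
State s2 is in {s1, s2, s3, s4, s5, s6, s7, s9}.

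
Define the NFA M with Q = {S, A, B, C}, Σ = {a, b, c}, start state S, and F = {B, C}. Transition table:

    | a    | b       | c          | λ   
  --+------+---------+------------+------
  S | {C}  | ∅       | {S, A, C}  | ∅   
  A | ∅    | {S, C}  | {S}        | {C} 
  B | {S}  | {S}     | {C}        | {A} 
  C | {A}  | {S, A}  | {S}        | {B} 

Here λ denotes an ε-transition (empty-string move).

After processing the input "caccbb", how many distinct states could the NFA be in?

Start in {S}.
Read 'c': {S} → {S, A, B, C}.
Read 'a': {S, A, B, C} → {S, A, B, C}.
Read 'c': {S, A, B, C} → {S, A, B, C}.
Read 'c': {S, A, B, C} → {S, A, B, C}.
Read 'b': {S, A, B, C} → {S, A, B, C}.
Read 'b': {S, A, B, C} → {S, A, B, C}.
That set has 4 states.

4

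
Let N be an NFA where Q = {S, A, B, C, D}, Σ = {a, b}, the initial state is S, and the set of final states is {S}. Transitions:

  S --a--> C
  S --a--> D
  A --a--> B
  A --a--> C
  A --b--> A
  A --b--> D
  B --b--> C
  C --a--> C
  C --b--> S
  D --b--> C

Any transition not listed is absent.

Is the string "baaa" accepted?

Start in {S}.
Read 'b': {S} → ∅.
The set is empty and remains empty for the remaining 3 symbols.
The final set ∅ contains no accepting state.

No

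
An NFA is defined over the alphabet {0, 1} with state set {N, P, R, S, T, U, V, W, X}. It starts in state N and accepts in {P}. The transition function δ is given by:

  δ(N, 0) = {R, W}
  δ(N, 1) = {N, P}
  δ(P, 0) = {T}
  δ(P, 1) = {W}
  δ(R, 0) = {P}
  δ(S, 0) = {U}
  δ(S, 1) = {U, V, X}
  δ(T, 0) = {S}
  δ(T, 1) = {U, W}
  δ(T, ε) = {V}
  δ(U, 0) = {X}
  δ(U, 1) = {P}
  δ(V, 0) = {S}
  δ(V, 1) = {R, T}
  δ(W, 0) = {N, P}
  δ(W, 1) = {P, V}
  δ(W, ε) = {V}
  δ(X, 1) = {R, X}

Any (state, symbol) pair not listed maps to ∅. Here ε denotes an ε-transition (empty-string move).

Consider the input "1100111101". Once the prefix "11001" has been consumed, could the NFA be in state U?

Yes

Start in {N}.
Read '1': N→{N, P}; now {N, P}.
Read '1': N→{N, P}, P→{W}; union {N, P, W}; ε-closure = {N, P, V, W}.
Read '0': N→{R, W}, P→{T}, V→{S}, W→{N, P}; union {N, P, R, S, T, W}; ε-closure = {N, P, R, S, T, V, W}.
Read '0': N→{R, W}, P→{T}, R→{P}, S→{U}, T→{S}, V→{S}, W→{N, P}; union {N, P, R, S, T, U, W}; ε-closure = {N, P, R, S, T, U, V, W}.
Read '1': N→{N, P}, P→{W}, R→∅, S→{U, V, X}, T→{U, W}, U→{P}, V→{R, T}, W→{P, V}; now {N, P, R, T, U, V, W, X}.
State U is in {N, P, R, T, U, V, W, X}.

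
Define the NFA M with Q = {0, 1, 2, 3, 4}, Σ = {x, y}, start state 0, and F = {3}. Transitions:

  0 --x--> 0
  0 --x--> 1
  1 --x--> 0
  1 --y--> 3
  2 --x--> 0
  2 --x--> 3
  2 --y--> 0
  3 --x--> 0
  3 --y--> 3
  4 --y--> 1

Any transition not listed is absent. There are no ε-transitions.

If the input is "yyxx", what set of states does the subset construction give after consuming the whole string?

∅

Start in {0}.
Read 'y': {0} → ∅.
The set is empty and remains empty for the remaining 3 symbols.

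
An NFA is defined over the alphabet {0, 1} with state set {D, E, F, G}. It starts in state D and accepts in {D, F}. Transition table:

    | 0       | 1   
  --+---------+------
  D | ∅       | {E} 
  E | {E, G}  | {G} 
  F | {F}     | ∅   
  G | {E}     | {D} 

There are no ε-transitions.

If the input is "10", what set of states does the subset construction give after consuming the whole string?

{E, G}

Start in {D}.
Read '1': {D} → {E}.
Read '0': {E} → {E, G}.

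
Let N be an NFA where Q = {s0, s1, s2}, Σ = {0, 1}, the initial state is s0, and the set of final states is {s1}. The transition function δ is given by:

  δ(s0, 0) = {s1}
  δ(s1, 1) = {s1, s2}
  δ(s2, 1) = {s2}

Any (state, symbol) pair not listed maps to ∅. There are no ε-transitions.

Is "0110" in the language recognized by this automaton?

No

Start in {s0}.
Read '0': {s0} → {s1}.
Read '1': {s1} → {s1, s2}.
Read '1': {s1, s2} → {s1, s2}.
Read '0': {s1, s2} → ∅.
The final set ∅ contains no accepting state.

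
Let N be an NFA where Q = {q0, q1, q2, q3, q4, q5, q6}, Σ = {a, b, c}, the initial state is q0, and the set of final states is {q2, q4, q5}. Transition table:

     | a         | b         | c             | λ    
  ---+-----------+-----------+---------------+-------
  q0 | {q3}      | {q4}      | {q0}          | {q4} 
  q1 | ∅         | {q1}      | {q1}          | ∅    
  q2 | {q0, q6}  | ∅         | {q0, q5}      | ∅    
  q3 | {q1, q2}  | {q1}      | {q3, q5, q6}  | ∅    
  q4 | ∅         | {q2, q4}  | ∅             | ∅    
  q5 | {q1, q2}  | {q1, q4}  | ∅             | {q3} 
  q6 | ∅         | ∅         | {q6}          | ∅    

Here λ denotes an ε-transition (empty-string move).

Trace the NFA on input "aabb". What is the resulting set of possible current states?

{q1}

Start: ε-closure({q0}) = {q0, q4}.
Read 'a': {q0, q4} → {q3}.
Read 'a': {q3} → {q1, q2}.
Read 'b': {q1, q2} → {q1}.
Read 'b': {q1} → {q1}.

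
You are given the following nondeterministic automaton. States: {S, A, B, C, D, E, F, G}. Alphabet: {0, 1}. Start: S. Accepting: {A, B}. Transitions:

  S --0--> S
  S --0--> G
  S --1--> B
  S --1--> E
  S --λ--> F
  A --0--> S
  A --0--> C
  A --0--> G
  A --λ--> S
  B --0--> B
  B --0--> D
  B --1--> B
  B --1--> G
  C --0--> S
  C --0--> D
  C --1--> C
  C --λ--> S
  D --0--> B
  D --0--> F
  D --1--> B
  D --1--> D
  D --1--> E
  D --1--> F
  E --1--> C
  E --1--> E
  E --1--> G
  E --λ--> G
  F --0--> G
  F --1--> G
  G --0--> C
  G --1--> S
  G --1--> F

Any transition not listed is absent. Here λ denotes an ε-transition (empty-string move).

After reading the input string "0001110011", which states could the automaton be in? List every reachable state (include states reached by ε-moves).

Start: ε-closure({S}) = {S, F}.
Read '0': S→{S, G}, F→{G}; union {S, G}; ε-closure = {S, F, G}.
Read '0': S→{S, G}, F→{G}, G→{C}; union {S, C, G}; ε-closure = {S, C, F, G}.
Read '0': S→{S, G}, C→{S, D}, F→{G}, G→{C}; union {S, C, D, G}; ε-closure = {S, C, D, F, G}.
Read '1': S→{B, E}, C→{C}, D→{B, D, E, F}, F→{G}, G→{S, F}; now {S, B, C, D, E, F, G}.
Read '1': S→{B, E}, B→{B, G}, C→{C}, D→{B, D, E, F}, E→{C, E, G}, F→{G}, G→{S, F}; now {S, B, C, D, E, F, G}.
Read '1': S→{B, E}, B→{B, G}, C→{C}, D→{B, D, E, F}, E→{C, E, G}, F→{G}, G→{S, F}; now {S, B, C, D, E, F, G}.
Read '0': S→{S, G}, B→{B, D}, C→{S, D}, D→{B, F}, E→∅, F→{G}, G→{C}; now {S, B, C, D, F, G}.
Read '0': S→{S, G}, B→{B, D}, C→{S, D}, D→{B, F}, F→{G}, G→{C}; now {S, B, C, D, F, G}.
Read '1': S→{B, E}, B→{B, G}, C→{C}, D→{B, D, E, F}, F→{G}, G→{S, F}; now {S, B, C, D, E, F, G}.
Read '1': S→{B, E}, B→{B, G}, C→{C}, D→{B, D, E, F}, E→{C, E, G}, F→{G}, G→{S, F}; now {S, B, C, D, E, F, G}.

{S, B, C, D, E, F, G}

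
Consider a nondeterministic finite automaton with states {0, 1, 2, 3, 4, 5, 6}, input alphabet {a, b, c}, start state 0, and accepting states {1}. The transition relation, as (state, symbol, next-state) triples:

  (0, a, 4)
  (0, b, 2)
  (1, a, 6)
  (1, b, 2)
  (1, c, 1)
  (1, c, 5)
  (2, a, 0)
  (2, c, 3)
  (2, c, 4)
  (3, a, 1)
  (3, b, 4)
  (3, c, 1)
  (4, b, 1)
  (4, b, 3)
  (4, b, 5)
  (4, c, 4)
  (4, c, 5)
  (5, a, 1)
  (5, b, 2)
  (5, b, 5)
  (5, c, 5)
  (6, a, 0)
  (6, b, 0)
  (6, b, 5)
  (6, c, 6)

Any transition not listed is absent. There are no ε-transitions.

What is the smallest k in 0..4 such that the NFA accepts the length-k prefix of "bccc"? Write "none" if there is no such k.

3

Start in {0}.
Read 'b': {0} → {2}.
Read 'c': {2} → {3, 4}.
Read 'c': {3, 4} → {1, 4, 5}.
None of the earlier sets intersect F, but {1, 4, 5} does.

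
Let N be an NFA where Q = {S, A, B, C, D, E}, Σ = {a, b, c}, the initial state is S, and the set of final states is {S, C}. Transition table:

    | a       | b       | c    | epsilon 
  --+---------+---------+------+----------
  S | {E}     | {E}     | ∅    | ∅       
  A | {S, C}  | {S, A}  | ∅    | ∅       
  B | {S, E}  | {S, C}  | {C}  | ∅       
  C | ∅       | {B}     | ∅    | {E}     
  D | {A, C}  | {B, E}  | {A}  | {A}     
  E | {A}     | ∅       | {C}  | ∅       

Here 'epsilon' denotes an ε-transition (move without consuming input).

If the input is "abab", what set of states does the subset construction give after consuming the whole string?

Start in {S}.
Read 'a': {S} → {E}.
Read 'b': {E} → ∅.
The set is empty and remains empty for the remaining 2 symbols.

∅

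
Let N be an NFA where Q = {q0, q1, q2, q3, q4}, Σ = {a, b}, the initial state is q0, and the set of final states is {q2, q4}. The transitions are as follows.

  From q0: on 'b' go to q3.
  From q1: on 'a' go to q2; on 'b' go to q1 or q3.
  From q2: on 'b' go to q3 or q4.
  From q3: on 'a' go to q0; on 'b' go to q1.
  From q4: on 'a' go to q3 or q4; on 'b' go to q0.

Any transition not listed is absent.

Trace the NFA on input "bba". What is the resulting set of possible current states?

Start in {q0}.
Read 'b': q0→{q3}; now {q3}.
Read 'b': q3→{q1}; now {q1}.
Read 'a': q1→{q2}; now {q2}.

{q2}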